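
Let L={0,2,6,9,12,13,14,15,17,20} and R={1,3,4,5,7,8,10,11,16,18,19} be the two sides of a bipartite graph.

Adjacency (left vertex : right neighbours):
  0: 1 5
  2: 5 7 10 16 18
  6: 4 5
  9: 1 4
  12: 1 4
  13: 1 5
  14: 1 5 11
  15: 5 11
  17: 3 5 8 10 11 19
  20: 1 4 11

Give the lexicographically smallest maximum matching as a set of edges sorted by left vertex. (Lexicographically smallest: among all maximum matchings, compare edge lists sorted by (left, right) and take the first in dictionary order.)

Lex-smallest maximum matching: {(0,1), (2,7), (6,4), (13,5), (14,11), (17,3)}

|M| = 6 (so the lex-smallest maximum matching has 6 edges)
process left vertices in ascending order; for each, take the smallest-labelled available neighbour that still permits 6 edges overall, or leave it unmatched if none does
lex-smallest matching: {0-1, 2-7, 6-4, 13-5, 14-11, 17-3}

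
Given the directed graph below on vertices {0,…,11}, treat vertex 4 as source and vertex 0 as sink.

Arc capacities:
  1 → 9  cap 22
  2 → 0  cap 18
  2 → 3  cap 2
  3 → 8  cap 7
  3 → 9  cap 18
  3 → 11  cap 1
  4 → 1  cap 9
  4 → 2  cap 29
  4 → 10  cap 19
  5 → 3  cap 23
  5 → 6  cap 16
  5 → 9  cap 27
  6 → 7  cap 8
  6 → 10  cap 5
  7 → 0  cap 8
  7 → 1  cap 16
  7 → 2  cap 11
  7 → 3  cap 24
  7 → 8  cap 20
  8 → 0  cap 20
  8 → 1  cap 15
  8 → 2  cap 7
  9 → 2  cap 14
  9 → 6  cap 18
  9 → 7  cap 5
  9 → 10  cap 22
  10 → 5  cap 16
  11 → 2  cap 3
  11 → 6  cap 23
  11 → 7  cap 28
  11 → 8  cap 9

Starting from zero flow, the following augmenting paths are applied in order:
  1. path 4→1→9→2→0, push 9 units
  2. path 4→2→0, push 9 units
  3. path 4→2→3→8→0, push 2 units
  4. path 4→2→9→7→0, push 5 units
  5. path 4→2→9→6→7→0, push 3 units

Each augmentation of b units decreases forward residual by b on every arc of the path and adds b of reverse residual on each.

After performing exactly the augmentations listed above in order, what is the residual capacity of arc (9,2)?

Residual capacity of (9,2): 13

after path 1 (4→1→9→2→0, push 9): res(9,2)=5
after path 2 (4→2→0, push 9): res(9,2)=5
after path 3 (4→2→3→8→0, push 2): res(9,2)=5
after path 4 (4→2→9→7→0, push 5): res(9,2)=10
after path 5 (4→2→9→6→7→0, push 3): res(9,2)=13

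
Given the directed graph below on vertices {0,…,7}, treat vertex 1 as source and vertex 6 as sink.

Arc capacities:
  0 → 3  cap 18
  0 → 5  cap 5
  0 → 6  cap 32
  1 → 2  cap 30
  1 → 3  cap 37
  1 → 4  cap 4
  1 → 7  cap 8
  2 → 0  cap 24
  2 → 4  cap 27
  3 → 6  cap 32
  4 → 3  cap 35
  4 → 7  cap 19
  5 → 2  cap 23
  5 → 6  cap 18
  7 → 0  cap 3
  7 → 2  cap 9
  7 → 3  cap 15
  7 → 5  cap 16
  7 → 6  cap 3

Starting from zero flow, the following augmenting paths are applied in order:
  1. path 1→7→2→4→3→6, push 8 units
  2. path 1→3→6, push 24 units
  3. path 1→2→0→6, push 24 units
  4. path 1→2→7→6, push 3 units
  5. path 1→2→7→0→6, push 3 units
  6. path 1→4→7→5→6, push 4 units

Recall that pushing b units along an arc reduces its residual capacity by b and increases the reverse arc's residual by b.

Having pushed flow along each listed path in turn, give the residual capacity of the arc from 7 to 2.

after path 1 (1→7→2→4→3→6, push 8): res(7,2)=1
after path 2 (1→3→6, push 24): res(7,2)=1
after path 3 (1→2→0→6, push 24): res(7,2)=1
after path 4 (1→2→7→6, push 3): res(7,2)=4
after path 5 (1→2→7→0→6, push 3): res(7,2)=7
after path 6 (1→4→7→5→6, push 4): res(7,2)=7

Residual capacity of (7,2): 7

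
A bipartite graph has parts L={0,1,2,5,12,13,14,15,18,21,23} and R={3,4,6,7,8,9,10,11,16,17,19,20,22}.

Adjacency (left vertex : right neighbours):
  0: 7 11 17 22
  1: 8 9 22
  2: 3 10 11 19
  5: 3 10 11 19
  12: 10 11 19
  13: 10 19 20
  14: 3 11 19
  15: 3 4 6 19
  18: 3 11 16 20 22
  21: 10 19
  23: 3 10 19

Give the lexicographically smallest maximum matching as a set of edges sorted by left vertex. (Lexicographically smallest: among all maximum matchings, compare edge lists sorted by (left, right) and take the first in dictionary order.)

Lex-smallest maximum matching: {(0,7), (1,8), (2,3), (5,10), (12,11), (13,20), (14,19), (15,4), (18,16)}

|M| = 9 (so the lex-smallest maximum matching has 9 edges)
process left vertices in ascending order; for each, take the smallest-labelled available neighbour that still permits 9 edges overall, or leave it unmatched if none does
lex-smallest matching: {0-7, 1-8, 2-3, 5-10, 12-11, 13-20, 14-19, 15-4, 18-16}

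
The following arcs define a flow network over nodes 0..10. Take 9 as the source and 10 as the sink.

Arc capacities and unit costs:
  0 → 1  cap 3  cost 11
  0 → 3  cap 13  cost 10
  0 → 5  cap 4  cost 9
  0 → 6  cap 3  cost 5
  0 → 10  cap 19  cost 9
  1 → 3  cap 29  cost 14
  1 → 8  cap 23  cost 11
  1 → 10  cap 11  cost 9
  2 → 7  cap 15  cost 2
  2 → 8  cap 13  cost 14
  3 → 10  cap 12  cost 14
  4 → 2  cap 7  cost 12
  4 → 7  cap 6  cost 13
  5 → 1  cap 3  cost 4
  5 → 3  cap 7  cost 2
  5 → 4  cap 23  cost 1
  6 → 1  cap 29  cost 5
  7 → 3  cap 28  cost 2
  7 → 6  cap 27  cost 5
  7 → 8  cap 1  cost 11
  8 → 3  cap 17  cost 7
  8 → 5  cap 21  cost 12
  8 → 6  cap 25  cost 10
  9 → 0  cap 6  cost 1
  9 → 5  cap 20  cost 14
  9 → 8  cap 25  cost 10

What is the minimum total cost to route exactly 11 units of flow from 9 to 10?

Minimum cost for 11 units: 201

shortest-cost path #1: 9→0→10 push 6 @ unit cost 10 (adds 60)
shortest-cost path #2: 9→5→1→10 push 3 @ unit cost 27 (adds 81)
shortest-cost path #3: 9→5→3→10 push 2 @ unit cost 30 (adds 60)
total cost = 201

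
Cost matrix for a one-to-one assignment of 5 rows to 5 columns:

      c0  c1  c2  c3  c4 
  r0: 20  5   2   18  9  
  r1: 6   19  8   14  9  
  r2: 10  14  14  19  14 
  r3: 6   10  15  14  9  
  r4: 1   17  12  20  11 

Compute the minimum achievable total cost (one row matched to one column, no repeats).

Minimum assignment cost: 40

one of 2 optimal assignments: row0→col2 (cost 2), row1→col3 (cost 14), row2→col1 (cost 14), row3→col4 (cost 9), row4→col0 (cost 1)
total = 2 + 14 + 14 + 9 + 1 = 40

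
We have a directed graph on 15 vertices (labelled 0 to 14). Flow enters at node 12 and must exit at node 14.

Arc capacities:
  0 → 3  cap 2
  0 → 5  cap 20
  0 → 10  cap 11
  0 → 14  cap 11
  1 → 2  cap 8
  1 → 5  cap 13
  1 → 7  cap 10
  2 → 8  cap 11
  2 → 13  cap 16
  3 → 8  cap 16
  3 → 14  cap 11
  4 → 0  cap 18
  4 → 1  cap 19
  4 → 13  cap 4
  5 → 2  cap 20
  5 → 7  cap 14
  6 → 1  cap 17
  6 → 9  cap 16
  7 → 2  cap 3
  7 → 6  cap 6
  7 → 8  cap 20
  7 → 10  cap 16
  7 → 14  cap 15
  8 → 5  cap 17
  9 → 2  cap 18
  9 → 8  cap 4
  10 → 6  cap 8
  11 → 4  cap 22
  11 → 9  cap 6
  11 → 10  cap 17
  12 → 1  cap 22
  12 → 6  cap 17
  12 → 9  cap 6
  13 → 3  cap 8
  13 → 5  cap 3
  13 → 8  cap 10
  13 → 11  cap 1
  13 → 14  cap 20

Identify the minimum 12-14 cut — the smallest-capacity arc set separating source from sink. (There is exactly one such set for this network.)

augment #1: 12→1→7→14 push 10
augment #2: 12→1→2→13→14 push 8
augment #3: 12→1→5→7→14 push 4
augment #4: 12→9→2→13→14 push 6
augment #5: 12→6→1→5→7→14 push 1
augment #6: 12→6→9→2→13→14 push 2
max flow = 31; residual-reachable set from 12 gives S-side
cut edges (S→T): {(2,13), (7,14)} total cap 31

Min-cut arcs: {(2,13), (7,14)} (total capacity 31)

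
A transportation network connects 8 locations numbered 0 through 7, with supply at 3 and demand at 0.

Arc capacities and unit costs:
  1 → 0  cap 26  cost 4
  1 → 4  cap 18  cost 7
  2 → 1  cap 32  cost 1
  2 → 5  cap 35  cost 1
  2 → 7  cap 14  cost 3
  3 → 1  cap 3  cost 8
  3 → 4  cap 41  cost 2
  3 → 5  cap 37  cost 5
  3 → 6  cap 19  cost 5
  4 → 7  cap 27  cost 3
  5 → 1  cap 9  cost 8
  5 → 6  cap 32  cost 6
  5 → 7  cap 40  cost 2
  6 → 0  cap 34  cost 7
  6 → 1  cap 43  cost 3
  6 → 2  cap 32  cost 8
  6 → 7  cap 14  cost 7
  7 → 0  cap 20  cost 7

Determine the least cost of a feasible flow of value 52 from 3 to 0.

Minimum cost for 52 units: 675

shortest-cost path #1: 3→6→0 push 19 @ unit cost 12 (adds 228)
shortest-cost path #2: 3→4→7→0 push 20 @ unit cost 12 (adds 240)
shortest-cost path #3: 3→1→0 push 3 @ unit cost 12 (adds 36)
shortest-cost path #4: 3→5→1→0 push 9 @ unit cost 17 (adds 153)
shortest-cost path #5: 3→5→6→0 push 1 @ unit cost 18 (adds 18)
total cost = 675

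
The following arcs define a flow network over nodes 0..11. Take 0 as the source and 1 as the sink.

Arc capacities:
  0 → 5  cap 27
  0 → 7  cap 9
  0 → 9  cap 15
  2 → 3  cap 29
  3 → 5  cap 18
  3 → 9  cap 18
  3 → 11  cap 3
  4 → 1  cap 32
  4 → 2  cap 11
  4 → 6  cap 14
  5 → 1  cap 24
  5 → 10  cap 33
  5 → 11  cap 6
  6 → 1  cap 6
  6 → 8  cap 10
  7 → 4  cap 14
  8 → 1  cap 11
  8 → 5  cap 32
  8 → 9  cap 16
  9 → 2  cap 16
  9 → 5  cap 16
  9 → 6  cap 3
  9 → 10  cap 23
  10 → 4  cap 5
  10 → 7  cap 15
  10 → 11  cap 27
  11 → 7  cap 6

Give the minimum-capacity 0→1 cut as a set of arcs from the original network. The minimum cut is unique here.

augment #1: 0→5→1 push 24
augment #2: 0→7→4→1 push 9
augment #3: 0→9→6→1 push 3
augment #4: 0→5→10→4→1 push 3
augment #5: 0→9→10→4→1 push 2
augment #6: 0→9→10→7→4→1 push 5
max flow = 46; residual-reachable set from 0 gives S-side
cut edges (S→T): {(5,1), (7,4), (9,6), (10,4)} total cap 46

Min-cut arcs: {(5,1), (7,4), (9,6), (10,4)} (total capacity 46)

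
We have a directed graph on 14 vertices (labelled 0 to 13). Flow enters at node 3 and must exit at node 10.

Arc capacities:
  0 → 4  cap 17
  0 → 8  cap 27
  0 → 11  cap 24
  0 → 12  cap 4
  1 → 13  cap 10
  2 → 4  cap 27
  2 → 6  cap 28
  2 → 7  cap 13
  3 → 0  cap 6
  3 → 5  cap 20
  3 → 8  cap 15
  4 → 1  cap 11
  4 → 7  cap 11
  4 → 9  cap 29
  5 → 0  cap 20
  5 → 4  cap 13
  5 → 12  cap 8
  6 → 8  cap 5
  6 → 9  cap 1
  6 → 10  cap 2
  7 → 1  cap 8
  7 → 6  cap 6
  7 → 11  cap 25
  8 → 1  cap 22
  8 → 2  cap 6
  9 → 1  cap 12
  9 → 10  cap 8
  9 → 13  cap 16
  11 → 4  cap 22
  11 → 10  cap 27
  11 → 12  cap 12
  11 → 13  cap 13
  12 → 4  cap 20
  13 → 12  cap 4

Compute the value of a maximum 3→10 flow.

augment #1: 3→0→11→10 bottleneck 6, total now 6
augment #2: 3→5→0→11→10 bottleneck 18, total now 24
augment #3: 3→5→4→9→10 bottleneck 2, total now 26
augment #4: 3→8→2→6→10 bottleneck 2, total now 28
augment #5: 3→8→2→4→9→10 bottleneck 4, total now 32
augment #6: 3→8→1→13→12→4→9→10 bottleneck 2, total now 34
augment #7: 3→8→1→13→12→4→7→11→10 bottleneck 2, total now 36

Maximum flow value: 36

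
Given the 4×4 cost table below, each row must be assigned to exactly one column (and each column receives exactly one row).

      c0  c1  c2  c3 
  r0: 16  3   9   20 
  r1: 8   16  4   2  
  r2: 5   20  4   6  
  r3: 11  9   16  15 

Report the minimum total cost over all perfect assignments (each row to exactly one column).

optimal assignment: row0→col1 (cost 3), row1→col3 (cost 2), row2→col2 (cost 4), row3→col0 (cost 11)
total = 3 + 2 + 4 + 11 = 20

Minimum assignment cost: 20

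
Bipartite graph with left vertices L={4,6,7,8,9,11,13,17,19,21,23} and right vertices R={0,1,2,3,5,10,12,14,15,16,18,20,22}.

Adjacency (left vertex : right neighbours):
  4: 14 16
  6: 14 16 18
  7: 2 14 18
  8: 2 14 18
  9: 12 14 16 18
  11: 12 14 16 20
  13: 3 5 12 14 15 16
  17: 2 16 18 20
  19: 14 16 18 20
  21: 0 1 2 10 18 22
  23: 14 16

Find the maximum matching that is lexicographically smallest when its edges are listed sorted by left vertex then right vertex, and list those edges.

Lex-smallest maximum matching: {(4,14), (6,16), (7,2), (8,18), (9,12), (11,20), (13,3), (21,0)}

|M| = 8 (so the lex-smallest maximum matching has 8 edges)
process left vertices in ascending order; for each, take the smallest-labelled available neighbour that still permits 8 edges overall, or leave it unmatched if none does
lex-smallest matching: {4-14, 6-16, 7-2, 8-18, 9-12, 11-20, 13-3, 21-0}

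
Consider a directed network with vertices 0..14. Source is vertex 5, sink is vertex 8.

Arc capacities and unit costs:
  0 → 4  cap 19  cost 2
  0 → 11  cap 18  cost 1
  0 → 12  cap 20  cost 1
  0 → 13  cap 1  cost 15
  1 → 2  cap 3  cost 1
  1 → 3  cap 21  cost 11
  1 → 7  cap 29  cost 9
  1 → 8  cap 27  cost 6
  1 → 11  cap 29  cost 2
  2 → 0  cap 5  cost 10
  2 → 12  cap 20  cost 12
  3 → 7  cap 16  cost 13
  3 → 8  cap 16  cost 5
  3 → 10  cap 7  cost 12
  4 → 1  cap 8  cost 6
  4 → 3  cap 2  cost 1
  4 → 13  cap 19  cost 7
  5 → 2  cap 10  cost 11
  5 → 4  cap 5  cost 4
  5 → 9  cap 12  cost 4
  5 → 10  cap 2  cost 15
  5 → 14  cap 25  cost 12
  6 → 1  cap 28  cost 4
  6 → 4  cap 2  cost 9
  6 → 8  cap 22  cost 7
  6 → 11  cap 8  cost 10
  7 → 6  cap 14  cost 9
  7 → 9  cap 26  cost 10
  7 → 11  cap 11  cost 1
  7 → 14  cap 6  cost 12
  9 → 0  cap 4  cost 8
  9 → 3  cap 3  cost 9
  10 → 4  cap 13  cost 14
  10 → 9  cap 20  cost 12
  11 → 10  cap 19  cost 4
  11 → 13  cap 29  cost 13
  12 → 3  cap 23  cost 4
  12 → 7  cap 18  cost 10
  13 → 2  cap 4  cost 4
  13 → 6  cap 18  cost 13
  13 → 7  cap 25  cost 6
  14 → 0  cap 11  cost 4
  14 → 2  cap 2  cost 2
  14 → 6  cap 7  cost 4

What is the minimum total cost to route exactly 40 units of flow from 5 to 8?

Minimum cost for 40 units: 1145

shortest-cost path #1: 5→4→3→8 push 2 @ unit cost 10 (adds 20)
shortest-cost path #2: 5→4→1→8 push 3 @ unit cost 16 (adds 48)
shortest-cost path #3: 5→9→3→8 push 3 @ unit cost 18 (adds 54)
shortest-cost path #4: 5→9→0→12→3→8 push 4 @ unit cost 22 (adds 88)
shortest-cost path #5: 5→14→6→8 push 7 @ unit cost 23 (adds 161)
shortest-cost path #6: 5→14→0→12→3→8 push 7 @ unit cost 26 (adds 182)
shortest-cost path #7: 5→14→0→4→1→8 push 4 @ unit cost 30 (adds 120)
shortest-cost path #8: 5→2→0→4→1→8 push 1 @ unit cost 35 (adds 35)
shortest-cost path #9: 5→2→0→12→7→6→8 push 4 @ unit cost 48 (adds 192)
shortest-cost path #10: 5→2→12→7→6→8 push 5 @ unit cost 49 (adds 245)
total cost = 1145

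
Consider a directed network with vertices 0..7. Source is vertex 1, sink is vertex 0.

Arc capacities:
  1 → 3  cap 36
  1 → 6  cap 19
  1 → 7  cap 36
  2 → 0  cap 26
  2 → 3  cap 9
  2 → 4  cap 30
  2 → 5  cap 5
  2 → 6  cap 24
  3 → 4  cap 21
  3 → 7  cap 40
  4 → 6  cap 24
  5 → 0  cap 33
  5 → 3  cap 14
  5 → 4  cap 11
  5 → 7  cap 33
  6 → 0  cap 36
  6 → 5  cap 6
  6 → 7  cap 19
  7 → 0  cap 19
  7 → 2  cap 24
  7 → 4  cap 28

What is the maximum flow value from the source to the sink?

Maximum flow value: 85

augment #1: 1→6→0 bottleneck 19, total now 19
augment #2: 1→7→0 bottleneck 19, total now 38
augment #3: 1→7→2→0 bottleneck 17, total now 55
augment #4: 1→3→4→6→0 bottleneck 17, total now 72
augment #5: 1→3→7→2→0 bottleneck 7, total now 79
augment #6: 1→3→4→6→5→0 bottleneck 4, total now 83
augment #7: 1→3→7→4→6→5→0 bottleneck 2, total now 85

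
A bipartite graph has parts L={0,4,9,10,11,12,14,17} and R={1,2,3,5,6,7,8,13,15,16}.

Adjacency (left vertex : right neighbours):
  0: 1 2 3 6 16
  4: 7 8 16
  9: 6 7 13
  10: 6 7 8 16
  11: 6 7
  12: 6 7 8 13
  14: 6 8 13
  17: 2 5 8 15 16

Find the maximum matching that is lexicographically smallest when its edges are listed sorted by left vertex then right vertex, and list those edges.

Lex-smallest maximum matching: {(0,1), (4,7), (9,6), (10,16), (12,8), (14,13), (17,2)}

|M| = 7 (so the lex-smallest maximum matching has 7 edges)
process left vertices in ascending order; for each, take the smallest-labelled available neighbour that still permits 7 edges overall, or leave it unmatched if none does
lex-smallest matching: {0-1, 4-7, 9-6, 10-16, 12-8, 14-13, 17-2}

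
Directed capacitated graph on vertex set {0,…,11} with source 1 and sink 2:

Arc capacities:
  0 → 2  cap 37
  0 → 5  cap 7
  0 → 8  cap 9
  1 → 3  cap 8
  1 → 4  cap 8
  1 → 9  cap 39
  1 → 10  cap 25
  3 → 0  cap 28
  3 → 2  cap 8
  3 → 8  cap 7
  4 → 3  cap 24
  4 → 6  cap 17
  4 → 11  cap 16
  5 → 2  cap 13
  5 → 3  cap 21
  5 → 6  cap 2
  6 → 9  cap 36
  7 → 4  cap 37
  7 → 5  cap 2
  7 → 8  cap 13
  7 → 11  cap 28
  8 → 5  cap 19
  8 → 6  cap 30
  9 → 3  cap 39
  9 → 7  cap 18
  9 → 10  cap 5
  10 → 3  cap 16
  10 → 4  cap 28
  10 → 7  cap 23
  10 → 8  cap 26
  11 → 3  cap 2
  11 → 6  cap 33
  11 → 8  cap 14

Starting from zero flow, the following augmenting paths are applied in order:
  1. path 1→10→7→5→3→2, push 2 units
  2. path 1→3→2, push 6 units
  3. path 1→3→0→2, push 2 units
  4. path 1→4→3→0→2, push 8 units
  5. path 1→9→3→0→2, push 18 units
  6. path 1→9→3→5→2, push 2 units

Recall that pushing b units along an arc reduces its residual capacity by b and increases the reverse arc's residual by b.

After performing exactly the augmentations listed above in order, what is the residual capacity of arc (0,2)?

after path 1 (1→10→7→5→3→2, push 2): res(0,2)=37
after path 2 (1→3→2, push 6): res(0,2)=37
after path 3 (1→3→0→2, push 2): res(0,2)=35
after path 4 (1→4→3→0→2, push 8): res(0,2)=27
after path 5 (1→9→3→0→2, push 18): res(0,2)=9
after path 6 (1→9→3→5→2, push 2): res(0,2)=9

Residual capacity of (0,2): 9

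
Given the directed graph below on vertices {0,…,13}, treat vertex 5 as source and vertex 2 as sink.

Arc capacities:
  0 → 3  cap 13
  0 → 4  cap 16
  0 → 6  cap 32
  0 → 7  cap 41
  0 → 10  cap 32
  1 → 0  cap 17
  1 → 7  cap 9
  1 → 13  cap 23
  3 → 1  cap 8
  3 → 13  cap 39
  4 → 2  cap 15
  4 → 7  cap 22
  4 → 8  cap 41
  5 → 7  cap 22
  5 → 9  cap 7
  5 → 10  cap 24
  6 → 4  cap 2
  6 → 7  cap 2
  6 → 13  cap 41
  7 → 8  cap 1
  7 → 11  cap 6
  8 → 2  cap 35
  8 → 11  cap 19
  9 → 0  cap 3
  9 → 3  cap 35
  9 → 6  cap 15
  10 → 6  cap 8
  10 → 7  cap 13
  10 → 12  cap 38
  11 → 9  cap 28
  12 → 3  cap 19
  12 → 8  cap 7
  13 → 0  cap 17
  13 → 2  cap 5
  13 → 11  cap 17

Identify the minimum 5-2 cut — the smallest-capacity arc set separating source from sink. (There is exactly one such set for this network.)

augment #1: 5→7→8→2 push 1
augment #2: 5→9→0→4→2 push 3
augment #3: 5→9→3→13→2 push 4
augment #4: 5→10→6→4→2 push 2
augment #5: 5→10→6→13→2 push 1
augment #6: 5→10→12→8→2 push 7
augment #7: 5→10→6→13→0→4→2 push 5
augment #8: 5→10→12→3→1→0→4→2 push 5
augment #9: 5→10→12→3→1→0→4→8→2 push 3
max flow = 31; residual-reachable set from 5 gives S-side
cut edges (S→T): {(0,4), (6,4), (7,8), (12,8), (13,2)} total cap 31

Min-cut arcs: {(0,4), (6,4), (7,8), (12,8), (13,2)} (total capacity 31)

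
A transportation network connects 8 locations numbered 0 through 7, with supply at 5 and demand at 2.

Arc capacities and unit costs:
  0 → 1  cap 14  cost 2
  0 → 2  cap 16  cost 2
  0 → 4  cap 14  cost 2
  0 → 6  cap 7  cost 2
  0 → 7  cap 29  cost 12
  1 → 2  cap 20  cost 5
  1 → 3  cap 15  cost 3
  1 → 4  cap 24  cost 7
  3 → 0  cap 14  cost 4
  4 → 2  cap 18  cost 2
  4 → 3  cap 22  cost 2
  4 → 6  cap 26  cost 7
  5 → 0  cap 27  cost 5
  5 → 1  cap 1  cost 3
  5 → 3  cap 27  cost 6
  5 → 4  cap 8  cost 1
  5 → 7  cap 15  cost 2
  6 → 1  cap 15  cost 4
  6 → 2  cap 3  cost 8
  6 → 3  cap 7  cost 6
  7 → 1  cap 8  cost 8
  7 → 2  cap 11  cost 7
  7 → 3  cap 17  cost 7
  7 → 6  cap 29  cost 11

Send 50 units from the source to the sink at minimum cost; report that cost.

shortest-cost path #1: 5→4→2 push 8 @ unit cost 3 (adds 24)
shortest-cost path #2: 5→0→2 push 16 @ unit cost 7 (adds 112)
shortest-cost path #3: 5→1→2 push 1 @ unit cost 8 (adds 8)
shortest-cost path #4: 5→7→2 push 11 @ unit cost 9 (adds 99)
shortest-cost path #5: 5→0→4→2 push 10 @ unit cost 9 (adds 90)
shortest-cost path #6: 5→0→1→2 push 1 @ unit cost 12 (adds 12)
shortest-cost path #7: 5→7→1→2 push 3 @ unit cost 15 (adds 45)
total cost = 390

Minimum cost for 50 units: 390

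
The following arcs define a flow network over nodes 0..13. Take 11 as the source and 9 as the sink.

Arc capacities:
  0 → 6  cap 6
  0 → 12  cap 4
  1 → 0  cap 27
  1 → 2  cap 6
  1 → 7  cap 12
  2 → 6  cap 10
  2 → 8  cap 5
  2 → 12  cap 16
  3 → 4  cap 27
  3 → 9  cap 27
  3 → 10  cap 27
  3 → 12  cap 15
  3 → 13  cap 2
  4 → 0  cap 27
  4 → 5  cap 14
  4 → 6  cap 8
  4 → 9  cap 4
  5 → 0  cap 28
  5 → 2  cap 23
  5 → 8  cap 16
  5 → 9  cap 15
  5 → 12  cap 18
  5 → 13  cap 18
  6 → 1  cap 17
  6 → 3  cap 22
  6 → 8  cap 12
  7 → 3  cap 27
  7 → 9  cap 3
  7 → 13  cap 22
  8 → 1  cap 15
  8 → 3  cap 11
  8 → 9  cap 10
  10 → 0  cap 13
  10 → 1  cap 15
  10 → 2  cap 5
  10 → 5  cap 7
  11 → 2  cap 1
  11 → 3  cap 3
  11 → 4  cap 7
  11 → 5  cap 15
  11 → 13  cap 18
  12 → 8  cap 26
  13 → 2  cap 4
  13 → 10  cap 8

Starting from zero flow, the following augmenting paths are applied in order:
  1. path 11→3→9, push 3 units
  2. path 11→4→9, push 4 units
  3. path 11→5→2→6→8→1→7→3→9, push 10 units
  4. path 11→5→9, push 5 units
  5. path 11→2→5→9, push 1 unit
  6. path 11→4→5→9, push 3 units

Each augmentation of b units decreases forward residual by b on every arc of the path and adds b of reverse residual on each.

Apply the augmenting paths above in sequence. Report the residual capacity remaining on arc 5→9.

Residual capacity of (5,9): 6

after path 1 (11→3→9, push 3): res(5,9)=15
after path 2 (11→4→9, push 4): res(5,9)=15
after path 3 (11→5→2→6→8→1→7→3→9, push 10): res(5,9)=15
after path 4 (11→5→9, push 5): res(5,9)=10
after path 5 (11→2→5→9, push 1): res(5,9)=9
after path 6 (11→4→5→9, push 3): res(5,9)=6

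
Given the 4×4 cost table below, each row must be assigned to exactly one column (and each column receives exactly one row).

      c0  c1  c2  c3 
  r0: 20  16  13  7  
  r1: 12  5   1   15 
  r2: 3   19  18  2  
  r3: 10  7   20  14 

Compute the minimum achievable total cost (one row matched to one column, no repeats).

optimal assignment: row0→col3 (cost 7), row1→col2 (cost 1), row2→col0 (cost 3), row3→col1 (cost 7)
total = 7 + 1 + 3 + 7 = 18

Minimum assignment cost: 18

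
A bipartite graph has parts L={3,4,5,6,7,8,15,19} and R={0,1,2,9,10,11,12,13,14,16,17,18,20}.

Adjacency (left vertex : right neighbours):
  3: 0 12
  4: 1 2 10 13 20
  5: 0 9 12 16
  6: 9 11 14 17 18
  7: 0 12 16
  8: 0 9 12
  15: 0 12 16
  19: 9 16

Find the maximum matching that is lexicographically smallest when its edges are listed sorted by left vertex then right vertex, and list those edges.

|M| = 6 (so the lex-smallest maximum matching has 6 edges)
process left vertices in ascending order; for each, take the smallest-labelled available neighbour that still permits 6 edges overall, or leave it unmatched if none does
lex-smallest matching: {3-0, 4-1, 5-9, 6-11, 7-12, 15-16}

Lex-smallest maximum matching: {(3,0), (4,1), (5,9), (6,11), (7,12), (15,16)}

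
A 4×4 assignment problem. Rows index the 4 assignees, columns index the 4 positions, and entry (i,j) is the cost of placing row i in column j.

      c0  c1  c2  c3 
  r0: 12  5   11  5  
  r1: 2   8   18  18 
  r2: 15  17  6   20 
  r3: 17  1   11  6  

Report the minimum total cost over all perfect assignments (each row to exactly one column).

optimal assignment: row0→col3 (cost 5), row1→col0 (cost 2), row2→col2 (cost 6), row3→col1 (cost 1)
total = 5 + 2 + 6 + 1 = 14

Minimum assignment cost: 14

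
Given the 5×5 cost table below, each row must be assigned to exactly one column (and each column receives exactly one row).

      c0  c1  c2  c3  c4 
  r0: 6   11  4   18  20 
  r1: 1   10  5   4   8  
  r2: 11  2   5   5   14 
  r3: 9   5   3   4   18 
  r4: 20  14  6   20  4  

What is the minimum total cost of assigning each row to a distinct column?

Minimum assignment cost: 15

optimal assignment: row0→col2 (cost 4), row1→col0 (cost 1), row2→col1 (cost 2), row3→col3 (cost 4), row4→col4 (cost 4)
total = 4 + 1 + 2 + 4 + 4 = 15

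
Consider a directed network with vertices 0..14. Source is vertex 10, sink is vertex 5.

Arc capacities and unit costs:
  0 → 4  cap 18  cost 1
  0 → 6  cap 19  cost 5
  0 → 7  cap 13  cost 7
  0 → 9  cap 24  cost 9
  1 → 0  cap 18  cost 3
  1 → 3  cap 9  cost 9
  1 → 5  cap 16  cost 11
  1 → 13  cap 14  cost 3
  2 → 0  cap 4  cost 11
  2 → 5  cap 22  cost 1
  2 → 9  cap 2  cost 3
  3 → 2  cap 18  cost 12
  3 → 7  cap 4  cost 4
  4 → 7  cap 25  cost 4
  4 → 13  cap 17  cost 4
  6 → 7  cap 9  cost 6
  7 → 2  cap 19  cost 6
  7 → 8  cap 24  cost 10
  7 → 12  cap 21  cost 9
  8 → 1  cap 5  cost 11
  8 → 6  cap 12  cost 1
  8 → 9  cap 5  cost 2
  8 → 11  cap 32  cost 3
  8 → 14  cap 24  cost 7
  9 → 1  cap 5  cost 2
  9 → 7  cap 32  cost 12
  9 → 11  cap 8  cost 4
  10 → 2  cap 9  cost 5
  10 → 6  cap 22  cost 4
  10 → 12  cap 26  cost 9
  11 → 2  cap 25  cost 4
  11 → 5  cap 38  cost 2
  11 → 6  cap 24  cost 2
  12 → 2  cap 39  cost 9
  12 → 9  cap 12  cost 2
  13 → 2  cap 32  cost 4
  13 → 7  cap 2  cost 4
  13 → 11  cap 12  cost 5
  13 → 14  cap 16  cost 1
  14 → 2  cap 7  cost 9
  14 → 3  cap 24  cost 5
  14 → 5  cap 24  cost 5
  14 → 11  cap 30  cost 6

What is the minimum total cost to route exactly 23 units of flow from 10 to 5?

shortest-cost path #1: 10→2→5 push 9 @ unit cost 6 (adds 54)
shortest-cost path #2: 10→12→9→11→5 push 8 @ unit cost 17 (adds 136)
shortest-cost path #3: 10→6→7→2→5 push 6 @ unit cost 17 (adds 102)
total cost = 292

Minimum cost for 23 units: 292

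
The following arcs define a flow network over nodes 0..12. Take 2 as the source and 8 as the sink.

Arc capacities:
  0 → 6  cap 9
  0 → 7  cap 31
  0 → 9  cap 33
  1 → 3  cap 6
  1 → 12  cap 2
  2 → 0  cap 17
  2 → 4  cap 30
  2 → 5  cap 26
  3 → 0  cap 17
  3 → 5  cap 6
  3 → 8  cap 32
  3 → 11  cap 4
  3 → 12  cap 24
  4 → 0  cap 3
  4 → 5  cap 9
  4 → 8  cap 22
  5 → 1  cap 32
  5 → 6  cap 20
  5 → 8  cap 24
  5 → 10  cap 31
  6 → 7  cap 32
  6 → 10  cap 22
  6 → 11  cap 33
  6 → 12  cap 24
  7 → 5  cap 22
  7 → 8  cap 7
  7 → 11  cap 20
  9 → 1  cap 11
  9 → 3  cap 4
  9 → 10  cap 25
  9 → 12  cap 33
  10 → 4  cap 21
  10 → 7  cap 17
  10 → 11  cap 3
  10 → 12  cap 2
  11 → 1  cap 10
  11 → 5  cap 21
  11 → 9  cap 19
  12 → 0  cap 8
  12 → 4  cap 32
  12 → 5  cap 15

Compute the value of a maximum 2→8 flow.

augment #1: 2→4→8 bottleneck 22, total now 22
augment #2: 2→5→8 bottleneck 24, total now 46
augment #3: 2→0→7→8 bottleneck 7, total now 53
augment #4: 2→0→9→3→8 bottleneck 4, total now 57
augment #5: 2→5→1→3→8 bottleneck 2, total now 59
augment #6: 2→0→9→1→3→8 bottleneck 4, total now 63

Maximum flow value: 63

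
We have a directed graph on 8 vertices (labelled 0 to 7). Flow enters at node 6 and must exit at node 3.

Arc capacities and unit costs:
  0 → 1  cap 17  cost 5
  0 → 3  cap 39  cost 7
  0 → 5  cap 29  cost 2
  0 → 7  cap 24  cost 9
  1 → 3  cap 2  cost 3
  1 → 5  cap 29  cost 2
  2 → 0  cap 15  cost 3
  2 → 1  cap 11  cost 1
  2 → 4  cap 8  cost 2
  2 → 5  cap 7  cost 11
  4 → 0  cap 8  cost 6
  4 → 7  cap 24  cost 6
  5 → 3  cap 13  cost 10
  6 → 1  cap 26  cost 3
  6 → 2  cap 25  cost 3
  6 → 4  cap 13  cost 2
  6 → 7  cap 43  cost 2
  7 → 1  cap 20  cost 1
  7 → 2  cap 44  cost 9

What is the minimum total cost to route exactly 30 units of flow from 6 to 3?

Minimum cost for 30 units: 402

shortest-cost path #1: 6→1→3 push 2 @ unit cost 6 (adds 12)
shortest-cost path #2: 6→2→0→3 push 15 @ unit cost 13 (adds 195)
shortest-cost path #3: 6→1→5→3 push 13 @ unit cost 15 (adds 195)
total cost = 402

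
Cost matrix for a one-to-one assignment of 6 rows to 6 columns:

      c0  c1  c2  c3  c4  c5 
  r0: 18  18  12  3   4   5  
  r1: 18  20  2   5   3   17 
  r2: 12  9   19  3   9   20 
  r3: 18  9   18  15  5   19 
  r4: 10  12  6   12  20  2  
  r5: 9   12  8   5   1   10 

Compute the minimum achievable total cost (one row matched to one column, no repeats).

Minimum assignment cost: 29

one of 2 optimal assignments: row0→col3 (cost 3), row1→col2 (cost 2), row2→col0 (cost 12), row3→col1 (cost 9), row4→col5 (cost 2), row5→col4 (cost 1)
total = 3 + 2 + 12 + 9 + 2 + 1 = 29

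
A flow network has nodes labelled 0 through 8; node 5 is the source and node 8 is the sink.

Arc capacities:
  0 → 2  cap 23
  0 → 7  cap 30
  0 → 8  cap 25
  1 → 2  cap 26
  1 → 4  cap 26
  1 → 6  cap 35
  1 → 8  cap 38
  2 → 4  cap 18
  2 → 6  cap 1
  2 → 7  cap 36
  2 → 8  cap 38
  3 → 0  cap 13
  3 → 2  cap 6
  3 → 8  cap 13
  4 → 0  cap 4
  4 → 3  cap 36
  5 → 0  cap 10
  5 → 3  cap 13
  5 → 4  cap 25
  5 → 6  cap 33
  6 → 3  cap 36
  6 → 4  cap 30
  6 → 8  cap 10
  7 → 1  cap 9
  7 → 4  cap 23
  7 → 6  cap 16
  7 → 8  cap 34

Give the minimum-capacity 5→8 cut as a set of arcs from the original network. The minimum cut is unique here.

augment #1: 5→0→8 push 10
augment #2: 5→3→8 push 13
augment #3: 5→6→8 push 10
augment #4: 5→4→0→8 push 4
augment #5: 5→4→3→0→8 push 11
augment #6: 5→4→3→2→8 push 6
augment #7: 5→4→3→0→2→8 push 2
max flow = 56; residual-reachable set from 5 gives S-side
cut edges (S→T): {(3,0), (3,2), (3,8), (4,0), (5,0), (6,8)} total cap 56

Min-cut arcs: {(3,0), (3,2), (3,8), (4,0), (5,0), (6,8)} (total capacity 56)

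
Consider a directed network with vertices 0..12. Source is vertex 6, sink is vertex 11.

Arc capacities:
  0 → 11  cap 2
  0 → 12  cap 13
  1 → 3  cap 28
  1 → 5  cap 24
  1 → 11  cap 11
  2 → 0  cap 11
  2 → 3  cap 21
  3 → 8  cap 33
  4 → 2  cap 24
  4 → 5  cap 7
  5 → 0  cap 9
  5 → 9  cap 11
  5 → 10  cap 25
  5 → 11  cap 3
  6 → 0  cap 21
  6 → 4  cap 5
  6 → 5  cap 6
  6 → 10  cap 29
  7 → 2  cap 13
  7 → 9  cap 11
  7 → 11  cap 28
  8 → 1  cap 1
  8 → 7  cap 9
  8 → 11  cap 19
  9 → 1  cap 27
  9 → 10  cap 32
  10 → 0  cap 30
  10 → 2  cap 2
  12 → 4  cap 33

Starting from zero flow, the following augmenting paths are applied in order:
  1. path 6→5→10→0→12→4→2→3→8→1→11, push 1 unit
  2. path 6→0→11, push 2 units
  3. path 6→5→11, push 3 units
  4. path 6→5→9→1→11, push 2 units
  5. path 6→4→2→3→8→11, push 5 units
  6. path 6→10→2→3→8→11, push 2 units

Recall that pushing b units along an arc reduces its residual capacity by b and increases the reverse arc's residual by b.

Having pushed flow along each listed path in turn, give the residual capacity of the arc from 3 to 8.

after path 1 (6→5→10→0→12→4→2→3→8→1→11, push 1): res(3,8)=32
after path 2 (6→0→11, push 2): res(3,8)=32
after path 3 (6→5→11, push 3): res(3,8)=32
after path 4 (6→5→9→1→11, push 2): res(3,8)=32
after path 5 (6→4→2→3→8→11, push 5): res(3,8)=27
after path 6 (6→10→2→3→8→11, push 2): res(3,8)=25

Residual capacity of (3,8): 25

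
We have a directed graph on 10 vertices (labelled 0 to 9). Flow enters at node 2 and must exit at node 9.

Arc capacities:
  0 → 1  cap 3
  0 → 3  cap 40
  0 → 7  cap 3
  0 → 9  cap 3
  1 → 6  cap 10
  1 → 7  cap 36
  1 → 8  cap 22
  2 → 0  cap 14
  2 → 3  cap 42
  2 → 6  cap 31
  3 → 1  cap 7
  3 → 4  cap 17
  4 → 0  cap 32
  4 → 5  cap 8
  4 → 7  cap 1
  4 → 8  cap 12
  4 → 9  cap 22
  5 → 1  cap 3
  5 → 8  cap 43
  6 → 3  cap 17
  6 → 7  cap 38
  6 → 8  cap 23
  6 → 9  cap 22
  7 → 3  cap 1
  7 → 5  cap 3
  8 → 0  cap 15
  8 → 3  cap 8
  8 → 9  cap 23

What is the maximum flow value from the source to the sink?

Maximum flow value: 64

augment #1: 2→0→9 bottleneck 3, total now 3
augment #2: 2→6→9 bottleneck 22, total now 25
augment #3: 2→3→4→9 bottleneck 17, total now 42
augment #4: 2→6→8→9 bottleneck 9, total now 51
augment #5: 2→0→1→8→9 bottleneck 3, total now 54
augment #6: 2→3→1→8→9 bottleneck 7, total now 61
augment #7: 2→0→7→5→8→9 bottleneck 3, total now 64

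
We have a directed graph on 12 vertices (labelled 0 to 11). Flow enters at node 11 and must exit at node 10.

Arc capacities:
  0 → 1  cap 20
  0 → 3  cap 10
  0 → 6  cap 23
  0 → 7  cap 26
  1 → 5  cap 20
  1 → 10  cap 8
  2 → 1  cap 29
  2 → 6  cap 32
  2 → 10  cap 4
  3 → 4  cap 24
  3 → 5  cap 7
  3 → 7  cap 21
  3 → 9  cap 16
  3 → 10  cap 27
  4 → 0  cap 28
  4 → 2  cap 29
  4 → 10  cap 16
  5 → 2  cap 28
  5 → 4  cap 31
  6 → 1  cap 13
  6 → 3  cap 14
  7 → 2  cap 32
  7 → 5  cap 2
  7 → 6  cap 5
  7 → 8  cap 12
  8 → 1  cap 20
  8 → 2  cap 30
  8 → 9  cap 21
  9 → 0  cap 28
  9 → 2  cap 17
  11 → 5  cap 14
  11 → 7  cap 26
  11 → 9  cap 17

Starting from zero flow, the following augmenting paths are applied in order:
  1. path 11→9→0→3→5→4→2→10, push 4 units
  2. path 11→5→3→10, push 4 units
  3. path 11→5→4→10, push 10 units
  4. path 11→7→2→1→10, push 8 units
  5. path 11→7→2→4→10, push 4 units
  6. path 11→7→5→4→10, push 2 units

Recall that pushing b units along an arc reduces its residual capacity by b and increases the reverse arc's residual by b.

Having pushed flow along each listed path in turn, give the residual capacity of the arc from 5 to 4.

Residual capacity of (5,4): 15

after path 1 (11→9→0→3→5→4→2→10, push 4): res(5,4)=27
after path 2 (11→5→3→10, push 4): res(5,4)=27
after path 3 (11→5→4→10, push 10): res(5,4)=17
after path 4 (11→7→2→1→10, push 8): res(5,4)=17
after path 5 (11→7→2→4→10, push 4): res(5,4)=17
after path 6 (11→7→5→4→10, push 2): res(5,4)=15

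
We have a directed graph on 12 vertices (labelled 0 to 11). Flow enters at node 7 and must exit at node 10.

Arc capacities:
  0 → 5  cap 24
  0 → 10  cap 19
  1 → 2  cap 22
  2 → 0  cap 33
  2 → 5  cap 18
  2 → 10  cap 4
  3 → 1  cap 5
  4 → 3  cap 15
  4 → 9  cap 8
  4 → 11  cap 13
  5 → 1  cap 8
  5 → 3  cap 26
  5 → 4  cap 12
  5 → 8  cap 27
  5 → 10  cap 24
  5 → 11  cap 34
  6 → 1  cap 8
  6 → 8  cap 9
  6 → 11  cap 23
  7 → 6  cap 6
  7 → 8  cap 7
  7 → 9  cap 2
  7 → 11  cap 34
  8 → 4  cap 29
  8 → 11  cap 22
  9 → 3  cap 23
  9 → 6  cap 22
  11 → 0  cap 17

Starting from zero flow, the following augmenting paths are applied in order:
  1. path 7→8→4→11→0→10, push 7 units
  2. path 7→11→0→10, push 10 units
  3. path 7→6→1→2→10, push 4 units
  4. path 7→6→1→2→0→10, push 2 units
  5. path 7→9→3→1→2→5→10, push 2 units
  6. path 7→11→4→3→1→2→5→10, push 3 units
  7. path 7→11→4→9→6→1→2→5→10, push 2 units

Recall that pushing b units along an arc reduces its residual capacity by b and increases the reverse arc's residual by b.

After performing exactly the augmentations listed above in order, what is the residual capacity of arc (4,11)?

Residual capacity of (4,11): 11

after path 1 (7→8→4→11→0→10, push 7): res(4,11)=6
after path 2 (7→11→0→10, push 10): res(4,11)=6
after path 3 (7→6→1→2→10, push 4): res(4,11)=6
after path 4 (7→6→1→2→0→10, push 2): res(4,11)=6
after path 5 (7→9→3→1→2→5→10, push 2): res(4,11)=6
after path 6 (7→11→4→3→1→2→5→10, push 3): res(4,11)=9
after path 7 (7→11→4→9→6→1→2→5→10, push 2): res(4,11)=11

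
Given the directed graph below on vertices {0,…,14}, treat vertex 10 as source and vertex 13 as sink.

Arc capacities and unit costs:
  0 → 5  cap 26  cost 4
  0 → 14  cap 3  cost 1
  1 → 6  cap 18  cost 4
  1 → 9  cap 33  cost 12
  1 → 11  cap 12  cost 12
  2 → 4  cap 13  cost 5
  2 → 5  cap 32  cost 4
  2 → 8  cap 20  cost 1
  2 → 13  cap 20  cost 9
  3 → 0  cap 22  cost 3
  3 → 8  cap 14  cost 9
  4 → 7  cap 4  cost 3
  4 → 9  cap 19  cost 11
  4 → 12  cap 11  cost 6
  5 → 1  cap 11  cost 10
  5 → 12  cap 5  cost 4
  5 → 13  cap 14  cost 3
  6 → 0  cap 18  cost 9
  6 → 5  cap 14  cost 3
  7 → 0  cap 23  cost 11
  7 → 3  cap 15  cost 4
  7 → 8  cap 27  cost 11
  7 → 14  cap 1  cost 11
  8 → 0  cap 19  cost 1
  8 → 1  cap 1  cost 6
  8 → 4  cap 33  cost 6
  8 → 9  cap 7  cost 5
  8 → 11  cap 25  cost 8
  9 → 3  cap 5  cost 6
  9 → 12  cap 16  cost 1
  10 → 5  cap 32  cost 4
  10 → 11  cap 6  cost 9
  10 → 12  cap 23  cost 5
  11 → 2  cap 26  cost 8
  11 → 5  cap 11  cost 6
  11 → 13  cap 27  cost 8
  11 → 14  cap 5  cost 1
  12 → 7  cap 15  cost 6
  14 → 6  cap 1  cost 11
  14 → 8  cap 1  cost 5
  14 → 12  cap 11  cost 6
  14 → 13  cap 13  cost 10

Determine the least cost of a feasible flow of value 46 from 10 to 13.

shortest-cost path #1: 10→5→13 push 14 @ unit cost 7 (adds 98)
shortest-cost path #2: 10→11→13 push 6 @ unit cost 17 (adds 102)
shortest-cost path #3: 10→12→7→3→0→14→13 push 3 @ unit cost 29 (adds 87)
shortest-cost path #4: 10→12→7→14→13 push 1 @ unit cost 32 (adds 32)
shortest-cost path #5: 10→5→1→11→13 push 11 @ unit cost 34 (adds 374)
shortest-cost path #6: 10→12→7→8→11→13 push 10 @ unit cost 38 (adds 380)
shortest-cost path #7: 10→12→7→8→11→14→13 push 1 @ unit cost 41 (adds 41)
total cost = 1114

Minimum cost for 46 units: 1114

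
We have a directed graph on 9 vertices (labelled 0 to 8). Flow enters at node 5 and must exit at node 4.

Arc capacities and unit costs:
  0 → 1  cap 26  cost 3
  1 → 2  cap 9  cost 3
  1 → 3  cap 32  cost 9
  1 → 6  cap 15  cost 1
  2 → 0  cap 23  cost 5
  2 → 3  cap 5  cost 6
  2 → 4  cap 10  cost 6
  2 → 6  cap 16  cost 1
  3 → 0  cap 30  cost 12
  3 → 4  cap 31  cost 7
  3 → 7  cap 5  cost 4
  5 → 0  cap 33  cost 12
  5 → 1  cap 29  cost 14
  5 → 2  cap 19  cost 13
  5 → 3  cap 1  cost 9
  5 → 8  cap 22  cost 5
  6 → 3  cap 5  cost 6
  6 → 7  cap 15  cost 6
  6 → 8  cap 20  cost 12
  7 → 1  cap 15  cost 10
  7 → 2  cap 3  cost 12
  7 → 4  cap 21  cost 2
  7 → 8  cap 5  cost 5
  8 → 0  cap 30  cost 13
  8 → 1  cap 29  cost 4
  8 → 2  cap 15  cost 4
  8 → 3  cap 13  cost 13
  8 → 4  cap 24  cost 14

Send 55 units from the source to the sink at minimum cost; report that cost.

Minimum cost for 55 units: 1146

shortest-cost path #1: 5→8→2→4 push 10 @ unit cost 15 (adds 150)
shortest-cost path #2: 5→3→7→4 push 1 @ unit cost 15 (adds 15)
shortest-cost path #3: 5→8→1→6→7→4 push 12 @ unit cost 18 (adds 216)
shortest-cost path #4: 5→2→6→7→4 push 3 @ unit cost 22 (adds 66)
shortest-cost path #5: 5→2→8→4 push 10 @ unit cost 23 (adds 230)
shortest-cost path #6: 5→2→6→1→8→4 push 6 @ unit cost 23 (adds 138)
shortest-cost path #7: 5→1→8→4 push 6 @ unit cost 24 (adds 144)
shortest-cost path #8: 5→1→6→2→3→7→4 push 4 @ unit cost 26 (adds 104)
shortest-cost path #9: 5→1→6→2→3→4 push 1 @ unit cost 27 (adds 27)
shortest-cost path #10: 5→1→6→3→4 push 2 @ unit cost 28 (adds 56)
total cost = 1146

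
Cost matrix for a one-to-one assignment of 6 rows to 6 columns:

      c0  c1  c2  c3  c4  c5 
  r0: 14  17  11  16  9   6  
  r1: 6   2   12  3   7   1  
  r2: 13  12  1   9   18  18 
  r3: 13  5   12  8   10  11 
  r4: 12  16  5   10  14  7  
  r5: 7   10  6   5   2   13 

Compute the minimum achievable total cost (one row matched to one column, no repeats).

Minimum assignment cost: 29

optimal assignment: row0→col5 (cost 6), row1→col3 (cost 3), row2→col2 (cost 1), row3→col1 (cost 5), row4→col0 (cost 12), row5→col4 (cost 2)
total = 6 + 3 + 1 + 5 + 12 + 2 = 29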